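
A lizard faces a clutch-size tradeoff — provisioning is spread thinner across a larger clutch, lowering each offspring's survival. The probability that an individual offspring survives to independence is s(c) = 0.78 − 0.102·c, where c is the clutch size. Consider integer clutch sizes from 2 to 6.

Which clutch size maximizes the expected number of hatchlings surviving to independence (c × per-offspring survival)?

4

Expected hatchlings surviving to independence = c × s(c):
  c=2: 2 × 0.576 = 1.152
  c=3: 3 × 0.474 = 1.422
  c=4: 4 × 0.372 = 1.488
  c=5: 5 × 0.270 = 1.350
  c=6: 6 × 0.168 = 1.008
Maximum at c = 4 (1.488 hatchlings surviving to independence).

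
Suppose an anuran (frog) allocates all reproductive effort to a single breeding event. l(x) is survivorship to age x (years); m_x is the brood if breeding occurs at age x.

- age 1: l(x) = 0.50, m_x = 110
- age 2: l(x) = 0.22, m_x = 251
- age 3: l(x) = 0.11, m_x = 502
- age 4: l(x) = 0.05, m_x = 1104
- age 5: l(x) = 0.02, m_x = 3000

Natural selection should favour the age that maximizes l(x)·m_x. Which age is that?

Expected offspring if breeding at age x = l(x) × m_x:
  age 1: 0.50 × 110 = 55.000
  age 2: 0.22 × 251 = 55.220
  age 3: 0.11 × 502 = 55.220
  age 4: 0.05 × 1104 = 55.200
  age 5: 0.02 × 3000 = 60.000
Maximum at age 5 (60.000).

5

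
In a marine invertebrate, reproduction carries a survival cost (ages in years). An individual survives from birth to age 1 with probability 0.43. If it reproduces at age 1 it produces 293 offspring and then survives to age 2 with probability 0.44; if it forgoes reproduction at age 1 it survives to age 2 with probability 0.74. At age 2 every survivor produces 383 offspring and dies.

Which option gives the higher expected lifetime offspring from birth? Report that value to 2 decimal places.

breed at age 1: R₀ = 0.43 × (293 + 0.44 × 383) = 0.43 × 461.5200 = 198.4536
delay to age 2: R₀ = 0.43 × (0.74 × 383) = 0.43 × 283.4200 = 121.8706
Higher: breed at age 1 (198.4536).

198.45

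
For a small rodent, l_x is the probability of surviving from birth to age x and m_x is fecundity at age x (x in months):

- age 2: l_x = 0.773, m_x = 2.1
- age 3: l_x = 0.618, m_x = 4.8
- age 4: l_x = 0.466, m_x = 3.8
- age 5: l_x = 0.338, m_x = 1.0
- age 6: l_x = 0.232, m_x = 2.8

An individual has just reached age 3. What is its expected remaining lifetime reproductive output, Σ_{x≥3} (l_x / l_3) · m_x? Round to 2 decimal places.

l_3 = 0.618. Conditional survival from age 3 to x is l_x / l_3.
  x=3: (0.618/0.618) × 4.8 = 4.8000
  x=4: (0.466/0.618) × 3.8 = 2.8654
  x=5: (0.338/0.618) × 1.0 = 0.5469
  x=6: (0.232/0.618) × 2.8 = 1.0511
Sum = 4.8000 + 2.8654 + 0.5469 + 1.0511 = 9.2634

9.26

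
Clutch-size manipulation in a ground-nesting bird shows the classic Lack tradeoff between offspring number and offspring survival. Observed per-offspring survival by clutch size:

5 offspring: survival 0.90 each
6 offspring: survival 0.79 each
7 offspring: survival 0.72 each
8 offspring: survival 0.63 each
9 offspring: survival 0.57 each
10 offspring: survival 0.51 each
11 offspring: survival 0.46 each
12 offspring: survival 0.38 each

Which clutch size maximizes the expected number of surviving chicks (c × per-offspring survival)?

Expected surviving chicks = c × s(c):
  c=5: 5 × 0.90 = 4.500
  c=6: 6 × 0.79 = 4.740
  c=7: 7 × 0.72 = 5.040
  c=8: 8 × 0.63 = 5.040
  c=9: 9 × 0.57 = 5.130
  c=10: 10 × 0.51 = 5.100
  c=11: 11 × 0.46 = 5.060
  c=12: 12 × 0.38 = 4.560
Maximum at c = 9 (5.130 surviving chicks).

9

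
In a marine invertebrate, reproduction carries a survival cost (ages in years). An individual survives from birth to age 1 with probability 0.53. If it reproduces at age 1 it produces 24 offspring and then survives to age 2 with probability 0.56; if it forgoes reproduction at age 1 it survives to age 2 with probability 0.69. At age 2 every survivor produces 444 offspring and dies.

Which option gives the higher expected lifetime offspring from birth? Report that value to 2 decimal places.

162.37

breed at age 1: R₀ = 0.53 × (24 + 0.56 × 444) = 0.53 × 272.6400 = 144.4992
delay to age 2: R₀ = 0.53 × (0.69 × 444) = 0.53 × 306.3600 = 162.3708
Higher: delay to age 2 (162.3708).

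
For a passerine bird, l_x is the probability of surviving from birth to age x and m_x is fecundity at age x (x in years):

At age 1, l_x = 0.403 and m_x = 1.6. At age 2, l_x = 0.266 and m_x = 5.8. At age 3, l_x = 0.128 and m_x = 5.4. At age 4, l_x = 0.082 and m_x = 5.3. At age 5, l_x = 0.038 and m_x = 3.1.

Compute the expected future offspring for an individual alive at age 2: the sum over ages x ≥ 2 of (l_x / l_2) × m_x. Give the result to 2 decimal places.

10.48

l_2 = 0.266. Conditional survival from age 2 to x is l_x / l_2.
  x=2: (0.266/0.266) × 5.8 = 5.8000
  x=3: (0.128/0.266) × 5.4 = 2.5985
  x=4: (0.082/0.266) × 5.3 = 1.6338
  x=5: (0.038/0.266) × 3.1 = 0.4429
Sum = 5.8000 + 2.5985 + 1.6338 + 0.4429 = 10.4752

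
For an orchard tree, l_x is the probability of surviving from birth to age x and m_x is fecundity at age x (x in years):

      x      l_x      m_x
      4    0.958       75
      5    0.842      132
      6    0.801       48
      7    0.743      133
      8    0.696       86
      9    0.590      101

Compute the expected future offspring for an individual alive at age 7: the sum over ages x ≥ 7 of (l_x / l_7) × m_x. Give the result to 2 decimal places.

l_7 = 0.743. Conditional survival from age 7 to x is l_x / l_7.
  x=7: (0.743/0.743) × 133 = 133.0000
  x=8: (0.696/0.743) × 86 = 80.5599
  x=9: (0.590/0.743) × 101 = 80.2019
Sum = 133.0000 + 80.5599 + 80.2019 = 293.7618

293.76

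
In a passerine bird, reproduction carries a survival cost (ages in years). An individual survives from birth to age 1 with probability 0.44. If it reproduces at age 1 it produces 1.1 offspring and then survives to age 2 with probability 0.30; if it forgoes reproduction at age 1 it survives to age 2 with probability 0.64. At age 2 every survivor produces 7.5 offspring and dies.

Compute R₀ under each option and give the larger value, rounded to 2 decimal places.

2.11

breed at age 1: R₀ = 0.44 × (1.1 + 0.30 × 7.5) = 0.44 × 3.3500 = 1.4740
delay to age 2: R₀ = 0.44 × (0.64 × 7.5) = 0.44 × 4.8000 = 2.1120
Higher: delay to age 2 (2.1120).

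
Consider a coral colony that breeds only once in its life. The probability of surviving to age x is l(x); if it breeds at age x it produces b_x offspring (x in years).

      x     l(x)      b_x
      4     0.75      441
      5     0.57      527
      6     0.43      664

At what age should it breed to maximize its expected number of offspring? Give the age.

Expected offspring if breeding at age x = l(x) × b_x:
  age 4: 0.75 × 441 = 330.750
  age 5: 0.57 × 527 = 300.390
  age 6: 0.43 × 664 = 285.520
Maximum at age 4 (330.750).

4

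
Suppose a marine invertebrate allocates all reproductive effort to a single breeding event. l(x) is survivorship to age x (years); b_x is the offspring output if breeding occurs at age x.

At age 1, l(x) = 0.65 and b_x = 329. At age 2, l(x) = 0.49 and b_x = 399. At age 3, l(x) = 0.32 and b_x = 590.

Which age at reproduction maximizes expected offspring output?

Expected offspring if breeding at age x = l(x) × b_x:
  age 1: 0.65 × 329 = 213.850
  age 2: 0.49 × 399 = 195.510
  age 3: 0.32 × 590 = 188.800
Maximum at age 1 (213.850).

1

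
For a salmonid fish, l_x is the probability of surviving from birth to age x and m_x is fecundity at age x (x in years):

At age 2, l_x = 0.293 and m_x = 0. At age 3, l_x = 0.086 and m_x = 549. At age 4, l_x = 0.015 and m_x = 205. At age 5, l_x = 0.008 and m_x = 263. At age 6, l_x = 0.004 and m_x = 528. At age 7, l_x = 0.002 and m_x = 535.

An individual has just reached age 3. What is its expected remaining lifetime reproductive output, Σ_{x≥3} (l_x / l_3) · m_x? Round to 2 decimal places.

l_3 = 0.086. Conditional survival from age 3 to x is l_x / l_3.
  x=3: (0.086/0.086) × 549 = 549.0000
  x=4: (0.015/0.086) × 205 = 35.7558
  x=5: (0.008/0.086) × 263 = 24.4651
  x=6: (0.004/0.086) × 528 = 24.5581
  x=7: (0.002/0.086) × 535 = 12.4419
Sum = 549.0000 + 35.7558 + 24.4651 + 24.5581 + 12.4419 = 646.2209

646.22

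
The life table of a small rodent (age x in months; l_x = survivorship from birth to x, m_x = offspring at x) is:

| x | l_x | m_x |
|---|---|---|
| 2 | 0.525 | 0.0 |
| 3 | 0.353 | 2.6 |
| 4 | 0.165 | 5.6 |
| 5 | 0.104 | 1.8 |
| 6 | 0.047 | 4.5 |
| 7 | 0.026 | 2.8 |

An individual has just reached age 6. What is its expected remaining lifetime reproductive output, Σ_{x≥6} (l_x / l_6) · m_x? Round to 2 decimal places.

6.05

l_6 = 0.047. Conditional survival from age 6 to x is l_x / l_6.
  x=6: (0.047/0.047) × 4.5 = 4.5000
  x=7: (0.026/0.047) × 2.8 = 1.5489
Sum = 4.5000 + 1.5489 = 6.0489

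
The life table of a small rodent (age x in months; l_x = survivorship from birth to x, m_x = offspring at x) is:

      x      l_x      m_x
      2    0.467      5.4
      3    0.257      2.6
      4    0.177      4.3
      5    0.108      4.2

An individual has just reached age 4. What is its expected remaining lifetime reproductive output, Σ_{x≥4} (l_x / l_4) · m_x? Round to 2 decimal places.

6.86

l_4 = 0.177. Conditional survival from age 4 to x is l_x / l_4.
  x=4: (0.177/0.177) × 4.3 = 4.3000
  x=5: (0.108/0.177) × 4.2 = 2.5627
Sum = 4.3000 + 2.5627 = 6.8627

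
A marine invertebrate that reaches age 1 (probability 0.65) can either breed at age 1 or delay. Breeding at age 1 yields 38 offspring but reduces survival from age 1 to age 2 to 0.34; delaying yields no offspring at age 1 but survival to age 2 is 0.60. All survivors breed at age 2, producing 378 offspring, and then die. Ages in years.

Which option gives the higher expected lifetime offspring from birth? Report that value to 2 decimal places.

breed at age 1: R₀ = 0.65 × (38 + 0.34 × 378) = 0.65 × 166.5200 = 108.2380
delay to age 2: R₀ = 0.65 × (0.60 × 378) = 0.65 × 226.8000 = 147.4200
Higher: delay to age 2 (147.4200).

147.42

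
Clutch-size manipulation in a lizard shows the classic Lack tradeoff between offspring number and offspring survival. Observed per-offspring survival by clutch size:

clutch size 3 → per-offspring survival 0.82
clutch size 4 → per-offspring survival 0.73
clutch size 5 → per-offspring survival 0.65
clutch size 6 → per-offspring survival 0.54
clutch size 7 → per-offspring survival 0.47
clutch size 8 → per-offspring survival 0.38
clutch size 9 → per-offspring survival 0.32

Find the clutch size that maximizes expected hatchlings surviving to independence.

Expected hatchlings surviving to independence = c × s(c):
  c=3: 3 × 0.82 = 2.460
  c=4: 4 × 0.73 = 2.920
  c=5: 5 × 0.65 = 3.250
  c=6: 6 × 0.54 = 3.240
  c=7: 7 × 0.47 = 3.290
  c=8: 8 × 0.38 = 3.040
  c=9: 9 × 0.32 = 2.880
Maximum at c = 7 (3.290 hatchlings surviving to independence).

7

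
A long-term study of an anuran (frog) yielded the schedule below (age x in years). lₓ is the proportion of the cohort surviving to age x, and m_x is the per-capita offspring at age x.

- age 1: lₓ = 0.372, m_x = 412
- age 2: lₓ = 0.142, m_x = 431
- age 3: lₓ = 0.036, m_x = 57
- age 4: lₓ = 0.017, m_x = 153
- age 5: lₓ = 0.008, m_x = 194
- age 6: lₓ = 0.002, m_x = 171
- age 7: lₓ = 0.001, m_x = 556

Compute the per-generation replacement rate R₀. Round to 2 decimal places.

R₀ = Σ lₓ m_x:
  age 1: 0.372 × 412 = 153.2640
  age 2: 0.142 × 431 = 61.2020
  age 3: 0.036 × 57 = 2.0520
  age 4: 0.017 × 153 = 2.6010
  age 5: 0.008 × 194 = 1.5520
  age 6: 0.002 × 171 = 0.3420
  age 7: 0.001 × 556 = 0.5560
R₀ = 153.2640 + 61.2020 + 2.0520 + 2.6010 + 1.5520 + 0.3420 + 0.5560 = 221.5690

221.57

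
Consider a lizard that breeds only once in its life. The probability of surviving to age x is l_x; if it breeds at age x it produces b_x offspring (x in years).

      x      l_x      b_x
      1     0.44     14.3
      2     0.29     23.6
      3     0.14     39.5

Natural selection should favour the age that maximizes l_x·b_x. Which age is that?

Expected offspring if breeding at age x = l_x × b_x:
  age 1: 0.44 × 14.3 = 6.292
  age 2: 0.29 × 23.6 = 6.844
  age 3: 0.14 × 39.5 = 5.530
Maximum at age 2 (6.844).

2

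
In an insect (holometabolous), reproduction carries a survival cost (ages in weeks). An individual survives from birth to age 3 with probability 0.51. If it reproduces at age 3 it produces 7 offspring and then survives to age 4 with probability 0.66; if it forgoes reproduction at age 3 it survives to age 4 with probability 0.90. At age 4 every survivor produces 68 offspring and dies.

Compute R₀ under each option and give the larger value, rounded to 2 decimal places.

31.21

breed at age 3: R₀ = 0.51 × (7 + 0.66 × 68) = 0.51 × 51.8800 = 26.4588
delay to age 4: R₀ = 0.51 × (0.90 × 68) = 0.51 × 61.2000 = 31.2120
Higher: delay to age 4 (31.2120).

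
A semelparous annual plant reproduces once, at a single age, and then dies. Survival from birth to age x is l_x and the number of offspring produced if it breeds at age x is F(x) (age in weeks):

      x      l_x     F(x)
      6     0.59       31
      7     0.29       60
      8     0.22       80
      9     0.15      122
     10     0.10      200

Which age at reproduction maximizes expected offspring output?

Expected offspring if breeding at age x = l_x × F(x):
  age 6: 0.59 × 31 = 18.290
  age 7: 0.29 × 60 = 17.400
  age 8: 0.22 × 80 = 17.600
  age 9: 0.15 × 122 = 18.300
  age 10: 0.10 × 200 = 20.000
Maximum at age 10 (20.000).

10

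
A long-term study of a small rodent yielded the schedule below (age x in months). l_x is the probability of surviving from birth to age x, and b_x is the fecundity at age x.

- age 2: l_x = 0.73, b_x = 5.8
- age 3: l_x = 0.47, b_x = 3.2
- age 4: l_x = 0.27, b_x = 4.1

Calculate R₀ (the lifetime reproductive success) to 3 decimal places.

6.845

R₀ = Σ l_x b_x:
  age 2: 0.73 × 5.8 = 4.2340
  age 3: 0.47 × 3.2 = 1.5040
  age 4: 0.27 × 4.1 = 1.1070
R₀ = 4.2340 + 1.5040 + 1.1070 = 6.8450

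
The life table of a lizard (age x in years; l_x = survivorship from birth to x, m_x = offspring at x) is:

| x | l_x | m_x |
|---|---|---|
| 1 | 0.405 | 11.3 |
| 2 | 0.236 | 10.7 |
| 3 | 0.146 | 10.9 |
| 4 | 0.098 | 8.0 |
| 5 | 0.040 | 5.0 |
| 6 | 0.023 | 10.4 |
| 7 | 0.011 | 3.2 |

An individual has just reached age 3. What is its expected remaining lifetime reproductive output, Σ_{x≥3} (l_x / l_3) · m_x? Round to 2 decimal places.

19.52

l_3 = 0.146. Conditional survival from age 3 to x is l_x / l_3.
  x=3: (0.146/0.146) × 10.9 = 10.9000
  x=4: (0.098/0.146) × 8.0 = 5.3699
  x=5: (0.040/0.146) × 5.0 = 1.3699
  x=6: (0.023/0.146) × 10.4 = 1.6384
  x=7: (0.011/0.146) × 3.2 = 0.2411
Sum = 10.9000 + 5.3699 + 1.3699 + 1.6384 + 0.2411 = 19.5192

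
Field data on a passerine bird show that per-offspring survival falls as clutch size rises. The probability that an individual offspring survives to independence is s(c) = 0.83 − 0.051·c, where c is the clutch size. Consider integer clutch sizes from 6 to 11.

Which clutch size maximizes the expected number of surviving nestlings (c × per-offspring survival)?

Expected surviving nestlings = c × s(c):
  c=6: 6 × 0.524 = 3.144
  c=7: 7 × 0.473 = 3.311
  c=8: 8 × 0.422 = 3.376
  c=9: 9 × 0.371 = 3.339
  c=10: 10 × 0.320 = 3.200
  c=11: 11 × 0.269 = 2.959
Maximum at c = 8 (3.376 surviving nestlings).

8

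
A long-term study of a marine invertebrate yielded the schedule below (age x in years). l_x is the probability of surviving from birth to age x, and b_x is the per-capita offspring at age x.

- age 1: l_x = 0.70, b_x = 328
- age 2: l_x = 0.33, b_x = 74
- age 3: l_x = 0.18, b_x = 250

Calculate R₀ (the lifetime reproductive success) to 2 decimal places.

299.02

R₀ = Σ l_x b_x:
  age 1: 0.70 × 328 = 229.6000
  age 2: 0.33 × 74 = 24.4200
  age 3: 0.18 × 250 = 45.0000
R₀ = 229.6000 + 24.4200 + 45.0000 = 299.0200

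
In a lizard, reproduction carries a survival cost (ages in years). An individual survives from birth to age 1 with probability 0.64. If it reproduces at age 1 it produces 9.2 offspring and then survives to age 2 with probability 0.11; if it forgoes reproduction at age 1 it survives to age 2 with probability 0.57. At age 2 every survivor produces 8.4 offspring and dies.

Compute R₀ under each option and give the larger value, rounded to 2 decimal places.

6.48

breed at age 1: R₀ = 0.64 × (9.2 + 0.11 × 8.4) = 0.64 × 10.1240 = 6.4794
delay to age 2: R₀ = 0.64 × (0.57 × 8.4) = 0.64 × 4.7880 = 3.0643
Higher: breed at age 1 (6.4794).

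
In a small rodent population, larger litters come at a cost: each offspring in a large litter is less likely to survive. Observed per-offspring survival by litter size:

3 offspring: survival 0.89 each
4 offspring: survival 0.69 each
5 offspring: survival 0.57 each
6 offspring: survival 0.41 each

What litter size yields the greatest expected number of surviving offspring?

5

Expected surviving offspring = c × s(c):
  c=3: 3 × 0.89 = 2.670
  c=4: 4 × 0.69 = 2.760
  c=5: 5 × 0.57 = 2.850
  c=6: 6 × 0.41 = 2.460
Maximum at c = 5 (2.850 surviving offspring).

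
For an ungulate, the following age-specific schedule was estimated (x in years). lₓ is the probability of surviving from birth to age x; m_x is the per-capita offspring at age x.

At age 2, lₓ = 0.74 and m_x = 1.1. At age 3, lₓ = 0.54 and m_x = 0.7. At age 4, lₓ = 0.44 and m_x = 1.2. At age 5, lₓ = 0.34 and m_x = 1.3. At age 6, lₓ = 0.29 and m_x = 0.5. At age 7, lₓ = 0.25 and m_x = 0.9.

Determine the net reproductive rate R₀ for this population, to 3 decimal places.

R₀ = Σ lₓ m_x:
  age 2: 0.74 × 1.1 = 0.8140
  age 3: 0.54 × 0.7 = 0.3780
  age 4: 0.44 × 1.2 = 0.5280
  age 5: 0.34 × 1.3 = 0.4420
  age 6: 0.29 × 0.5 = 0.1450
  age 7: 0.25 × 0.9 = 0.2250
R₀ = 0.8140 + 0.3780 + 0.5280 + 0.4420 + 0.1450 + 0.2250 = 2.5320

2.532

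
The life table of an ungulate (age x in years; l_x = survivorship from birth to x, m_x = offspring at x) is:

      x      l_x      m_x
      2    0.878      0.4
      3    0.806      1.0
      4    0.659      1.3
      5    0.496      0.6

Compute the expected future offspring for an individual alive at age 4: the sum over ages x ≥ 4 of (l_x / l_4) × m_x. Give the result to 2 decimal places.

l_4 = 0.659. Conditional survival from age 4 to x is l_x / l_4.
  x=4: (0.659/0.659) × 1.3 = 1.3000
  x=5: (0.496/0.659) × 0.6 = 0.4516
Sum = 1.3000 + 0.4516 = 1.7516

1.75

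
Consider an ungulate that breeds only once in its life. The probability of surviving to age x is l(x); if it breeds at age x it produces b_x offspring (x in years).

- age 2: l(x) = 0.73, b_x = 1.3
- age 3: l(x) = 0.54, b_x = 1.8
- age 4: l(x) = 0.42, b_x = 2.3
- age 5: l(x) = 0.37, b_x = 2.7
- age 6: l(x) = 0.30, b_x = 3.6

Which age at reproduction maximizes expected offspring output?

6

Expected offspring if breeding at age x = l(x) × b_x:
  age 2: 0.73 × 1.3 = 0.949
  age 3: 0.54 × 1.8 = 0.972
  age 4: 0.42 × 2.3 = 0.966
  age 5: 0.37 × 2.7 = 0.999
  age 6: 0.30 × 3.6 = 1.080
Maximum at age 6 (1.080).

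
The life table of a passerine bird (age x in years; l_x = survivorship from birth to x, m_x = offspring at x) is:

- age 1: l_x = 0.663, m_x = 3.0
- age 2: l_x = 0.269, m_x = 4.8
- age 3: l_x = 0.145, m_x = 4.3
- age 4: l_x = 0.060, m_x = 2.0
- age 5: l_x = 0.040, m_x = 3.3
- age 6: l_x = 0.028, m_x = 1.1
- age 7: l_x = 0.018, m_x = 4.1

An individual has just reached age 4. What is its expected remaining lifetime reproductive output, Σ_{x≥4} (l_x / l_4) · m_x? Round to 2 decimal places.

l_4 = 0.060. Conditional survival from age 4 to x is l_x / l_4.
  x=4: (0.060/0.060) × 2.0 = 2.0000
  x=5: (0.040/0.060) × 3.3 = 2.2000
  x=6: (0.028/0.060) × 1.1 = 0.5133
  x=7: (0.018/0.060) × 4.1 = 1.2300
Sum = 2.0000 + 2.2000 + 0.5133 + 1.2300 = 5.9433

5.94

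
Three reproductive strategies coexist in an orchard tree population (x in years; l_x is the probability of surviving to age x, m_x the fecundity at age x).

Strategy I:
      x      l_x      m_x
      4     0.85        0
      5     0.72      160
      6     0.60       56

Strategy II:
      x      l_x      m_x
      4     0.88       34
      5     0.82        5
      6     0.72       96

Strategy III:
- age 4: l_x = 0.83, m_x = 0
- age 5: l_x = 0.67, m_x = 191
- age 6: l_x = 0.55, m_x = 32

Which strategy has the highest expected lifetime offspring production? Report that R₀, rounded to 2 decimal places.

148.80

Strategy I: R₀ = 0.85×0 + 0.72×160 + 0.60×56 = 148.8000
Strategy II: R₀ = 0.88×34 + 0.82×5 + 0.72×96 = 103.1400
Strategy III: R₀ = 0.83×0 + 0.67×191 + 0.55×32 = 145.5700
Highest R₀: strategy I with 148.8000.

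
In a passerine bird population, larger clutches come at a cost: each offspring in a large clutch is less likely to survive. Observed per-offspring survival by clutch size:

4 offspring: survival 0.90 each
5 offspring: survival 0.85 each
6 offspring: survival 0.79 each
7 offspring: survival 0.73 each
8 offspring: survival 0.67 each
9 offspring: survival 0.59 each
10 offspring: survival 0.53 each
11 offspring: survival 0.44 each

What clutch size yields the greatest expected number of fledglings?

8

Expected fledglings = c × s(c):
  c=4: 4 × 0.90 = 3.600
  c=5: 5 × 0.85 = 4.250
  c=6: 6 × 0.79 = 4.740
  c=7: 7 × 0.73 = 5.110
  c=8: 8 × 0.67 = 5.360
  c=9: 9 × 0.59 = 5.310
  c=10: 10 × 0.53 = 5.300
  c=11: 11 × 0.44 = 4.840
Maximum at c = 8 (5.360 fledglings).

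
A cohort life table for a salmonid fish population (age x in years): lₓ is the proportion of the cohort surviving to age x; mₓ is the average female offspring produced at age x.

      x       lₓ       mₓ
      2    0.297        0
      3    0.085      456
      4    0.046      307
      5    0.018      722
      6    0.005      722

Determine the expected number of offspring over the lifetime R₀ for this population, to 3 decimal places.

69.488

R₀ = Σ lₓ mₓ:
  age 2: 0.297 × 0 = 0.0000
  age 3: 0.085 × 456 = 38.7600
  age 4: 0.046 × 307 = 14.1220
  age 5: 0.018 × 722 = 12.9960
  age 6: 0.005 × 722 = 3.6100
R₀ = 0.0000 + 38.7600 + 14.1220 + 12.9960 + 3.6100 = 69.4880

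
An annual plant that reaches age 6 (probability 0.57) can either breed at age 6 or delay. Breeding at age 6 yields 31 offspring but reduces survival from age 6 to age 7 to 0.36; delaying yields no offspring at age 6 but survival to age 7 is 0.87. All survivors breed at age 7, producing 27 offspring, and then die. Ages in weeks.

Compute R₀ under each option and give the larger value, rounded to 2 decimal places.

23.21

breed at age 6: R₀ = 0.57 × (31 + 0.36 × 27) = 0.57 × 40.7200 = 23.2104
delay to age 7: R₀ = 0.57 × (0.87 × 27) = 0.57 × 23.4900 = 13.3893
Higher: breed at age 6 (23.2104).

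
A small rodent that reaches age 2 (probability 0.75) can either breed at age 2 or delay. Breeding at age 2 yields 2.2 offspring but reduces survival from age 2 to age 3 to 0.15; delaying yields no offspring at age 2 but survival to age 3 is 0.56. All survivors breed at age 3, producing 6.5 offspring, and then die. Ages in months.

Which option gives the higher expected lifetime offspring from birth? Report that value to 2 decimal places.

breed at age 2: R₀ = 0.75 × (2.2 + 0.15 × 6.5) = 0.75 × 3.1750 = 2.3813
delay to age 3: R₀ = 0.75 × (0.56 × 6.5) = 0.75 × 3.6400 = 2.7300
Higher: delay to age 3 (2.7300).

2.73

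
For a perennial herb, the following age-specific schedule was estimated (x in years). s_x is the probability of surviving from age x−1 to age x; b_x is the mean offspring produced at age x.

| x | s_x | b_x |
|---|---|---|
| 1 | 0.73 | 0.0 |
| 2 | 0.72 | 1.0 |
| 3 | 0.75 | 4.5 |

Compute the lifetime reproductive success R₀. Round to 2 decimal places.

2.30

Survivorship from birth: l_x = s_1·s_2·…·s_x.
  l_1 = 0.73000
  l_2 = 0.52560
  l_3 = 0.39420
R₀ = Σ l_x b_x:
  age 1: 0.73000 × 0.0 = 0.0000
  age 2: 0.52560 × 1.0 = 0.5256
  age 3: 0.39420 × 4.5 = 1.7739
R₀ = 0.0000 + 0.5256 + 1.7739 = 2.2995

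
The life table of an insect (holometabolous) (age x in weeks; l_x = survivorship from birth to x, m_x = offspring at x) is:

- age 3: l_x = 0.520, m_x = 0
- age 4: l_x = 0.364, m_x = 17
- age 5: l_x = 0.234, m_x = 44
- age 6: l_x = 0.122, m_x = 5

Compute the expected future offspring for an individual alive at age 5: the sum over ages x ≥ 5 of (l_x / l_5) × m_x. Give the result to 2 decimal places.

46.61

l_5 = 0.234. Conditional survival from age 5 to x is l_x / l_5.
  x=5: (0.234/0.234) × 44 = 44.0000
  x=6: (0.122/0.234) × 5 = 2.6068
Sum = 44.0000 + 2.6068 = 46.6068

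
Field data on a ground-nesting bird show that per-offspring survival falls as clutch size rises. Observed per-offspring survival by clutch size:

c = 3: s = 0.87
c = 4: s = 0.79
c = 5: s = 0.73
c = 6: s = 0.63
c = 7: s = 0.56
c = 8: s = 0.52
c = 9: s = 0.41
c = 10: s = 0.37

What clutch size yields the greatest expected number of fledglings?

8

Expected fledglings = c × s(c):
  c=3: 3 × 0.87 = 2.610
  c=4: 4 × 0.79 = 3.160
  c=5: 5 × 0.73 = 3.650
  c=6: 6 × 0.63 = 3.780
  c=7: 7 × 0.56 = 3.920
  c=8: 8 × 0.52 = 4.160
  c=9: 9 × 0.41 = 3.690
  c=10: 10 × 0.37 = 3.700
Maximum at c = 8 (4.160 fledglings).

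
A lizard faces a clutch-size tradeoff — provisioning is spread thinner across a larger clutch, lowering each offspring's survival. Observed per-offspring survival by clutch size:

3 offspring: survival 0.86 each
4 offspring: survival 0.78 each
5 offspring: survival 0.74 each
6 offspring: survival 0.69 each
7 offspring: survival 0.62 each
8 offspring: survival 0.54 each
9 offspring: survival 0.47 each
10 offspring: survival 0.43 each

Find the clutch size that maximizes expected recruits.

7

Expected recruits = c × s(c):
  c=3: 3 × 0.86 = 2.580
  c=4: 4 × 0.78 = 3.120
  c=5: 5 × 0.74 = 3.700
  c=6: 6 × 0.69 = 4.140
  c=7: 7 × 0.62 = 4.340
  c=8: 8 × 0.54 = 4.320
  c=9: 9 × 0.47 = 4.230
  c=10: 10 × 0.43 = 4.300
Maximum at c = 7 (4.340 recruits).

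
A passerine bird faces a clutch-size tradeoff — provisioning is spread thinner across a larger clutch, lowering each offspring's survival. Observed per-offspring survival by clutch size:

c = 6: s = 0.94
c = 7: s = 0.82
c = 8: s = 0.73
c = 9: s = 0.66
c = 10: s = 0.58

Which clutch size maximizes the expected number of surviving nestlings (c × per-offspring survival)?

Expected surviving nestlings = c × s(c):
  c=6: 6 × 0.94 = 5.640
  c=7: 7 × 0.82 = 5.740
  c=8: 8 × 0.73 = 5.840
  c=9: 9 × 0.66 = 5.940
  c=10: 10 × 0.58 = 5.800
Maximum at c = 9 (5.940 surviving nestlings).

9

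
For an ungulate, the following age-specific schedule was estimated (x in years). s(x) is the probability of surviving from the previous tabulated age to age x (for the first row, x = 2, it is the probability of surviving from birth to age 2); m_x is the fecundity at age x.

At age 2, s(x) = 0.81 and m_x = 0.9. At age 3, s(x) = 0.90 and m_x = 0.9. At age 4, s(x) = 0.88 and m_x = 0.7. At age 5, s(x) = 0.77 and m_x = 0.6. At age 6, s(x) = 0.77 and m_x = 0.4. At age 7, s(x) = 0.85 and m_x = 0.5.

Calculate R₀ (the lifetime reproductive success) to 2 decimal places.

2.44

Survivorship from birth: l_x = s_2·s_3·…·s_x.
  l_2 = 0.81000
  l_3 = 0.72900
  l_4 = 0.64152
  l_5 = 0.49397
  l_6 = 0.38036
  l_7 = 0.32330
R₀ = Σ l_x m_x:
  age 2: 0.81000 × 0.9 = 0.7290
  age 3: 0.72900 × 0.9 = 0.6561
  age 4: 0.64152 × 0.7 = 0.4491
  age 5: 0.49397 × 0.6 = 0.2964
  age 6: 0.38036 × 0.4 = 0.1521
  age 7: 0.32330 × 0.5 = 0.1616
R₀ = 0.7290 + 0.6561 + 0.4491 + 0.2964 + 0.1521 + 0.1616 = 2.4443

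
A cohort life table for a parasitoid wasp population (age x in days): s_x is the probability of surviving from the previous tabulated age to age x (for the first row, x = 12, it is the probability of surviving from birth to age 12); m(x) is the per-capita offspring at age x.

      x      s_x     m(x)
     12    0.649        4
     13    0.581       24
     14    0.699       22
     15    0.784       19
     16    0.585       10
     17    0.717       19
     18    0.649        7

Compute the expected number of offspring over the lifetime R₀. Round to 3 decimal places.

24.620

Survivorship from birth: l_x = s_12·s_13·…·s_x.
  l_12 = 0.64900
  l_13 = 0.37707
  l_14 = 0.26357
  l_15 = 0.20664
  l_16 = 0.12088
  l_17 = 0.08667
  l_18 = 0.05625
R₀ = Σ l_x m(x):
  age 12: 0.64900 × 4 = 2.5960
  age 13: 0.37707 × 24 = 9.0497
  age 14: 0.26357 × 22 = 5.7985
  age 15: 0.20664 × 19 = 3.9262
  age 16: 0.12088 × 10 = 1.2088
  age 17: 0.08667 × 19 = 1.6467
  age 18: 0.05625 × 7 = 0.3937
R₀ = 2.5960 + 9.0497 + 5.7985 + 3.9262 + 1.2088 + 1.6467 + 0.3937 = 24.6197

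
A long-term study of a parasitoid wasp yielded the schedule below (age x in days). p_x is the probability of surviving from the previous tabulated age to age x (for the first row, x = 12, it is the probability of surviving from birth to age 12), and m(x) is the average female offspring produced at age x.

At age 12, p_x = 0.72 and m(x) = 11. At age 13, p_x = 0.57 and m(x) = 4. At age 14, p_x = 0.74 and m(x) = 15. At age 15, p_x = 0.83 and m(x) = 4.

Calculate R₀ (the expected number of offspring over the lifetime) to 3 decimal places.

Survivorship from birth: l_x = p_12·p_13·…·p_x.
  l_12 = 0.72000
  l_13 = 0.41040
  l_14 = 0.30370
  l_15 = 0.25207
R₀ = Σ l_x m(x):
  age 12: 0.72000 × 11 = 7.9200
  age 13: 0.41040 × 4 = 1.6416
  age 14: 0.30370 × 15 = 4.5555
  age 15: 0.25207 × 4 = 1.0083
R₀ = 7.9200 + 1.6416 + 4.5555 + 1.0083 = 15.1254

15.125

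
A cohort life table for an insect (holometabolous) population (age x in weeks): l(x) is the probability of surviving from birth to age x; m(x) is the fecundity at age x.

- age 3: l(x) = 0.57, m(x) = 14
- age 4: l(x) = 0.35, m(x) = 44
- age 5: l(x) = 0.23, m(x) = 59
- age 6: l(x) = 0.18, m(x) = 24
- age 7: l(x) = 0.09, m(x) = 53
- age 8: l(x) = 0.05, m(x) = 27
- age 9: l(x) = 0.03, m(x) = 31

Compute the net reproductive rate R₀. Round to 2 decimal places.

48.32

R₀ = Σ l(x) m(x):
  age 3: 0.57 × 14 = 7.9800
  age 4: 0.35 × 44 = 15.4000
  age 5: 0.23 × 59 = 13.5700
  age 6: 0.18 × 24 = 4.3200
  age 7: 0.09 × 53 = 4.7700
  age 8: 0.05 × 27 = 1.3500
  age 9: 0.03 × 31 = 0.9300
R₀ = 7.9800 + 15.4000 + 13.5700 + 4.3200 + 4.7700 + 1.3500 + 0.9300 = 48.3200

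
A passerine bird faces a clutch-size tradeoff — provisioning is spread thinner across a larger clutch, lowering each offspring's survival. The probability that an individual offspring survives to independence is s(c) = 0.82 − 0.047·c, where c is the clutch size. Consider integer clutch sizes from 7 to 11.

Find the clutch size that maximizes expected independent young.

Expected independent young = c × s(c):
  c=7: 7 × 0.491 = 3.437
  c=8: 8 × 0.444 = 3.552
  c=9: 9 × 0.397 = 3.573
  c=10: 10 × 0.350 = 3.500
  c=11: 11 × 0.303 = 3.333
Maximum at c = 9 (3.573 independent young).

9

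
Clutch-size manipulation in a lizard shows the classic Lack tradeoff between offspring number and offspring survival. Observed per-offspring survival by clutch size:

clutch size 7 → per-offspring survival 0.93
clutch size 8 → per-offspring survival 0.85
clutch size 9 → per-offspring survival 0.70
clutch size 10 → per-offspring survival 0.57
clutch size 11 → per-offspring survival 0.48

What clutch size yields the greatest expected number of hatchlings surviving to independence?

Expected hatchlings surviving to independence = c × s(c):
  c=7: 7 × 0.93 = 6.510
  c=8: 8 × 0.85 = 6.800
  c=9: 9 × 0.70 = 6.300
  c=10: 10 × 0.57 = 5.700
  c=11: 11 × 0.48 = 5.280
Maximum at c = 8 (6.800 hatchlings surviving to independence).

8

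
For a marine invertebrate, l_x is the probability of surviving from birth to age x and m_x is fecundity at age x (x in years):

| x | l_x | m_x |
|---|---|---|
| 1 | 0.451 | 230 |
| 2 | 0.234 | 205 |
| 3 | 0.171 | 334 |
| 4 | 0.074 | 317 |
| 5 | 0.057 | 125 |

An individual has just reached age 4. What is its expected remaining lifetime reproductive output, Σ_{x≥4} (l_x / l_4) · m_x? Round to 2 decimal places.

l_4 = 0.074. Conditional survival from age 4 to x is l_x / l_4.
  x=4: (0.074/0.074) × 317 = 317.0000
  x=5: (0.057/0.074) × 125 = 96.2838
Sum = 317.0000 + 96.2838 = 413.2838

413.28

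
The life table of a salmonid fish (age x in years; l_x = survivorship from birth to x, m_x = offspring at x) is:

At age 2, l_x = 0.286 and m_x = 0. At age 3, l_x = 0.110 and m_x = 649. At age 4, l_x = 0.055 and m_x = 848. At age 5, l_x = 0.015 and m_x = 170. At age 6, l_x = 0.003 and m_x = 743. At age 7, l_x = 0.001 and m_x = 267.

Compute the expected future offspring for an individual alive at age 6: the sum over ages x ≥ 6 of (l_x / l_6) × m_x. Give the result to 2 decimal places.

832.00

l_6 = 0.003. Conditional survival from age 6 to x is l_x / l_6.
  x=6: (0.003/0.003) × 743 = 743.0000
  x=7: (0.001/0.003) × 267 = 89.0000
Sum = 743.0000 + 89.0000 = 832.0000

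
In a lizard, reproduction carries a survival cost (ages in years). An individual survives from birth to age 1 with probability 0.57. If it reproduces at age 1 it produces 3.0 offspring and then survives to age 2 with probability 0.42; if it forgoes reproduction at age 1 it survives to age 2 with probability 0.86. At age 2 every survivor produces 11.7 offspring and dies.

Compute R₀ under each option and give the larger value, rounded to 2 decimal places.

5.74

breed at age 1: R₀ = 0.57 × (3.0 + 0.42 × 11.7) = 0.57 × 7.9140 = 4.5110
delay to age 2: R₀ = 0.57 × (0.86 × 11.7) = 0.57 × 10.0620 = 5.7353
Higher: delay to age 2 (5.7353).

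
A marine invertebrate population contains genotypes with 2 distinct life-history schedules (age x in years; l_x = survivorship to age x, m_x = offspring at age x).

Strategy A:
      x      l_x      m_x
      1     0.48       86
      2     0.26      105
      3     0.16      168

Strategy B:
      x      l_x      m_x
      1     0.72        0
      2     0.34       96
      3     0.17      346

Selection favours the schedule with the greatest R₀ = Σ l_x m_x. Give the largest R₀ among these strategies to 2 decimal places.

Strategy A: R₀ = 0.48×86 + 0.26×105 + 0.16×168 = 95.4600
Strategy B: R₀ = 0.72×0 + 0.34×96 + 0.17×346 = 91.4600
Highest R₀: strategy A with 95.4600.

95.46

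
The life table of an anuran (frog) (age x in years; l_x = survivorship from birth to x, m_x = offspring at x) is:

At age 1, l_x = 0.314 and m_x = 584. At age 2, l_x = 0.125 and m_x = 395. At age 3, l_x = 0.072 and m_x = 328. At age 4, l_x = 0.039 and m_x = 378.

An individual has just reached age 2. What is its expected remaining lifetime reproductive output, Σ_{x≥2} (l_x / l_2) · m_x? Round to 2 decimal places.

701.86

l_2 = 0.125. Conditional survival from age 2 to x is l_x / l_2.
  x=2: (0.125/0.125) × 395 = 395.0000
  x=3: (0.072/0.125) × 328 = 188.9280
  x=4: (0.039/0.125) × 378 = 117.9360
Sum = 395.0000 + 188.9280 + 117.9360 = 701.8640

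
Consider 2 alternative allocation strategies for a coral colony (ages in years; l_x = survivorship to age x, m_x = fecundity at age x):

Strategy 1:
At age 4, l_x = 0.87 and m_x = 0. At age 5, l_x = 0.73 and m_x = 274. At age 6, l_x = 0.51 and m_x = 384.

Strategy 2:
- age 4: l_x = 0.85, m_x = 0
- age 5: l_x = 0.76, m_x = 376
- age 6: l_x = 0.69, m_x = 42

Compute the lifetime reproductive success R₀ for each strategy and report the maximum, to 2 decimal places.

395.86

Strategy 1: R₀ = 0.87×0 + 0.73×274 + 0.51×384 = 395.8600
Strategy 2: R₀ = 0.85×0 + 0.76×376 + 0.69×42 = 314.7400
Highest R₀: strategy 1 with 395.8600.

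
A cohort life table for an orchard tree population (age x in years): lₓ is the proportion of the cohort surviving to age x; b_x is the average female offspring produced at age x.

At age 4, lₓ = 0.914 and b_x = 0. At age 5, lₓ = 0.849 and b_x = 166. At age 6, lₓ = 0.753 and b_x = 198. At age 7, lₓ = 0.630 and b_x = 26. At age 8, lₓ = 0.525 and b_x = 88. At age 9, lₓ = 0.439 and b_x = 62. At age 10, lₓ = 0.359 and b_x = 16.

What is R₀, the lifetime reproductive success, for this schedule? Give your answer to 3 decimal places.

R₀ = Σ lₓ b_x:
  age 4: 0.914 × 0 = 0.0000
  age 5: 0.849 × 166 = 140.9340
  age 6: 0.753 × 198 = 149.0940
  age 7: 0.630 × 26 = 16.3800
  age 8: 0.525 × 88 = 46.2000
  age 9: 0.439 × 62 = 27.2180
  age 10: 0.359 × 16 = 5.7440
R₀ = 0.0000 + 140.9340 + 149.0940 + 16.3800 + 46.2000 + 27.2180 + 5.7440 = 385.5700

385.570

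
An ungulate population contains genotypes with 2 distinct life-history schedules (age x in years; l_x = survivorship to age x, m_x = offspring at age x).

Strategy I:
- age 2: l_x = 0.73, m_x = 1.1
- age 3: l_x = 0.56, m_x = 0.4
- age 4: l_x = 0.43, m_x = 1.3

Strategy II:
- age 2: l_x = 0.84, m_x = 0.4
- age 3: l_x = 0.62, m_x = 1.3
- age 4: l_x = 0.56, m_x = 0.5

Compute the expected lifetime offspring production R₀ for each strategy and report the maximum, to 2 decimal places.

Strategy I: R₀ = 0.73×1.1 + 0.56×0.4 + 0.43×1.3 = 1.5860
Strategy II: R₀ = 0.84×0.4 + 0.62×1.3 + 0.56×0.5 = 1.4220
Highest R₀: strategy I with 1.5860.

1.59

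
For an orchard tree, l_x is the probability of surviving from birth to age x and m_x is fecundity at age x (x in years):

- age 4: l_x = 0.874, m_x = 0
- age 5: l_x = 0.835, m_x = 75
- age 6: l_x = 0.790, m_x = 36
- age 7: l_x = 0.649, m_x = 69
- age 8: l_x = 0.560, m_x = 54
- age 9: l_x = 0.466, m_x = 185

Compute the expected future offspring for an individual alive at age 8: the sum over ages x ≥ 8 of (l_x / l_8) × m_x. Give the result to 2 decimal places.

207.95

l_8 = 0.560. Conditional survival from age 8 to x is l_x / l_8.
  x=8: (0.560/0.560) × 54 = 54.0000
  x=9: (0.466/0.560) × 185 = 153.9464
Sum = 54.0000 + 153.9464 = 207.9464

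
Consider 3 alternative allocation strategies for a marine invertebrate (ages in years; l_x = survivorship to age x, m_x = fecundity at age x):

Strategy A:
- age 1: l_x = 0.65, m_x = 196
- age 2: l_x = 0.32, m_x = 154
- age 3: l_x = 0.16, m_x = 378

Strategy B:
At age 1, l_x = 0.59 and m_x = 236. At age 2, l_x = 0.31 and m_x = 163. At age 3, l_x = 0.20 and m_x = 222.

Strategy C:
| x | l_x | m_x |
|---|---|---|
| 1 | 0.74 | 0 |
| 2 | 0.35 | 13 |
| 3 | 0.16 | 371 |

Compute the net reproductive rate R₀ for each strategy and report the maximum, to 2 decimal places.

Strategy A: R₀ = 0.65×196 + 0.32×154 + 0.16×378 = 237.1600
Strategy B: R₀ = 0.59×236 + 0.31×163 + 0.20×222 = 234.1700
Strategy C: R₀ = 0.74×0 + 0.35×13 + 0.16×371 = 63.9100
Highest R₀: strategy A with 237.1600.

237.16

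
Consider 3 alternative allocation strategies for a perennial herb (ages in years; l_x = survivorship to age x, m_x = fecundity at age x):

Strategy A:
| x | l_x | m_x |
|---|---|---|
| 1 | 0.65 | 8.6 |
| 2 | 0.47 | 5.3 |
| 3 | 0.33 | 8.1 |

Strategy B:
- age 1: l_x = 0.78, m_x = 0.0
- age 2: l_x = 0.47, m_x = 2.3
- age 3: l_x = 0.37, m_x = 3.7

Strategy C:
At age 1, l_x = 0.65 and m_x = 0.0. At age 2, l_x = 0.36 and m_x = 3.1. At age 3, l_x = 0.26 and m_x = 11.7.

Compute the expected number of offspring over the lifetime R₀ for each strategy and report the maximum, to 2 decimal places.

Strategy A: R₀ = 0.65×8.6 + 0.47×5.3 + 0.33×8.1 = 10.7540
Strategy B: R₀ = 0.78×0.0 + 0.47×2.3 + 0.37×3.7 = 2.4500
Strategy C: R₀ = 0.65×0.0 + 0.36×3.1 + 0.26×11.7 = 4.1580
Highest R₀: strategy A with 10.7540.

10.75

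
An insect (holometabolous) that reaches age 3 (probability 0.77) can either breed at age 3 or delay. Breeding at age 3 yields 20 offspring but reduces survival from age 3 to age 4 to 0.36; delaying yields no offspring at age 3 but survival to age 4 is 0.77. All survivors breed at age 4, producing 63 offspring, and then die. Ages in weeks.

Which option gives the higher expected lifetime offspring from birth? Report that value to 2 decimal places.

37.35

breed at age 3: R₀ = 0.77 × (20 + 0.36 × 63) = 0.77 × 42.6800 = 32.8636
delay to age 4: R₀ = 0.77 × (0.77 × 63) = 0.77 × 48.5100 = 37.3527
Higher: delay to age 4 (37.3527).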